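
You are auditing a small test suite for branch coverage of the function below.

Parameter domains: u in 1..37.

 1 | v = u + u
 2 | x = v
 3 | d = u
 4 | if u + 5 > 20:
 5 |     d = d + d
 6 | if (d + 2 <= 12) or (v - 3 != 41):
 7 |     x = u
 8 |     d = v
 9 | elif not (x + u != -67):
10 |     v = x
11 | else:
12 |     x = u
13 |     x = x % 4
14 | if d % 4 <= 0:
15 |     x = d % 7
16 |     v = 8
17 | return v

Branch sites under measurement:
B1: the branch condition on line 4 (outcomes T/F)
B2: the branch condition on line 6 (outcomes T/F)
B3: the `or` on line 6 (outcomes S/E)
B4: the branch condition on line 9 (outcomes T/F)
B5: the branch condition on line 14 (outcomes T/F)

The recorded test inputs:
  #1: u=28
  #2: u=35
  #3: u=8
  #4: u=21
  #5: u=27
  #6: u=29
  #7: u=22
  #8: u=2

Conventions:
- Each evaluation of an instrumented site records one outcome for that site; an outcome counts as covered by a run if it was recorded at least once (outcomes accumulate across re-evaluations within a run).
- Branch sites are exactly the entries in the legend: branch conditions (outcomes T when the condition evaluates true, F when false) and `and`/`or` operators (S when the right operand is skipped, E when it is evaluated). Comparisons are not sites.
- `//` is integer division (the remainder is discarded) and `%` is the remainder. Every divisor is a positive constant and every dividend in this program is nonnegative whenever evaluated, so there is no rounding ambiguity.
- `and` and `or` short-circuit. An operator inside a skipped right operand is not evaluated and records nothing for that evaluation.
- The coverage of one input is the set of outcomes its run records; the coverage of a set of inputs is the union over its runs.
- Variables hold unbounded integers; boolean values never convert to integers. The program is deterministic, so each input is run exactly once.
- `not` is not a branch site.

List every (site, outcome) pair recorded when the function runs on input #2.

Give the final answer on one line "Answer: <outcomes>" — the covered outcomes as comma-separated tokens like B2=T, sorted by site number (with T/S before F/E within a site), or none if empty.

Event log for input #2 (u=35):
  B1->T, B3->E, B2->T, B5->F
distinct outcomes covered: B1=T, B2=T, B3=E, B5=F

Answer: B1=T, B2=T, B3=E, B5=F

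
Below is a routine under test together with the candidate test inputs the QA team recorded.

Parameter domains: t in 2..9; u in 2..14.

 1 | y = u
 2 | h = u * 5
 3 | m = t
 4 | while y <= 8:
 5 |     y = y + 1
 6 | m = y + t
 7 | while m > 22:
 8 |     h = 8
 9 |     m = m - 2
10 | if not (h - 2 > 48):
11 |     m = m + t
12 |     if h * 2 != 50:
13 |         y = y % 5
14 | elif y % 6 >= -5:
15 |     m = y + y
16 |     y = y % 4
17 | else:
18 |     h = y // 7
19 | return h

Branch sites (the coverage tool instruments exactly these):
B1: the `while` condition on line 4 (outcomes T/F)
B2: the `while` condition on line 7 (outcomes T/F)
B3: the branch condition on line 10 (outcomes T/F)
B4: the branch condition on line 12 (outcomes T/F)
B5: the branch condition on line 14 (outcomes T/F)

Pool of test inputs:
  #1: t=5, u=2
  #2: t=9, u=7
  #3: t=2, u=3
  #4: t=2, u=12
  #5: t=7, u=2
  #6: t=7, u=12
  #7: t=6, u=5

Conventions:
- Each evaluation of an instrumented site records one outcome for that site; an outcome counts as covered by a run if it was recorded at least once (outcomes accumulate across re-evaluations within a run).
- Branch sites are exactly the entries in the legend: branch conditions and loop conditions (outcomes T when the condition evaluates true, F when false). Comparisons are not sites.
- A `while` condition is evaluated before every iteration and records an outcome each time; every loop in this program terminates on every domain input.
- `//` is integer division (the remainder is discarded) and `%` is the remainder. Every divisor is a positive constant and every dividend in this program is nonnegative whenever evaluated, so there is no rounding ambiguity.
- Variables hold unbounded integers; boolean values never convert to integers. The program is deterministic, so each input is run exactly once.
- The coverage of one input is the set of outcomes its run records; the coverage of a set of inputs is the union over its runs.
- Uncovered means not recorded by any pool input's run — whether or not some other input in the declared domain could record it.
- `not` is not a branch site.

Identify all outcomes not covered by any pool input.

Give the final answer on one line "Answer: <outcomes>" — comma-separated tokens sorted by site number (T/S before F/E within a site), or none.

test 1 (t=5, u=2) hits B1=T, B1=F, B2=F, B3=T, B4=T
test 2 (t=9, u=7) hits B1=T, B1=F, B2=F, B3=T, B4=T
test 3 (t=2, u=3) hits B1=T, B1=F, B2=F, B3=T, B4=T
test 4 (t=2, u=12) hits B1=F, B2=F, B3=F, B5=T
test 5 (t=7, u=2) hits B1=T, B1=F, B2=F, B3=T, B4=T
test 6 (t=7, u=12) hits B1=F, B2=F, B3=F, B5=T
test 7 (t=6, u=5) hits B1=T, B1=F, B2=F, B3=T, B4=F
union over the pool: B1=T, B1=F, B2=F, B3=T, B3=F, B4=T, B4=F, B5=T
uncovered (2 of 10): B2=T, B5=F

Answer: B2=T, B5=F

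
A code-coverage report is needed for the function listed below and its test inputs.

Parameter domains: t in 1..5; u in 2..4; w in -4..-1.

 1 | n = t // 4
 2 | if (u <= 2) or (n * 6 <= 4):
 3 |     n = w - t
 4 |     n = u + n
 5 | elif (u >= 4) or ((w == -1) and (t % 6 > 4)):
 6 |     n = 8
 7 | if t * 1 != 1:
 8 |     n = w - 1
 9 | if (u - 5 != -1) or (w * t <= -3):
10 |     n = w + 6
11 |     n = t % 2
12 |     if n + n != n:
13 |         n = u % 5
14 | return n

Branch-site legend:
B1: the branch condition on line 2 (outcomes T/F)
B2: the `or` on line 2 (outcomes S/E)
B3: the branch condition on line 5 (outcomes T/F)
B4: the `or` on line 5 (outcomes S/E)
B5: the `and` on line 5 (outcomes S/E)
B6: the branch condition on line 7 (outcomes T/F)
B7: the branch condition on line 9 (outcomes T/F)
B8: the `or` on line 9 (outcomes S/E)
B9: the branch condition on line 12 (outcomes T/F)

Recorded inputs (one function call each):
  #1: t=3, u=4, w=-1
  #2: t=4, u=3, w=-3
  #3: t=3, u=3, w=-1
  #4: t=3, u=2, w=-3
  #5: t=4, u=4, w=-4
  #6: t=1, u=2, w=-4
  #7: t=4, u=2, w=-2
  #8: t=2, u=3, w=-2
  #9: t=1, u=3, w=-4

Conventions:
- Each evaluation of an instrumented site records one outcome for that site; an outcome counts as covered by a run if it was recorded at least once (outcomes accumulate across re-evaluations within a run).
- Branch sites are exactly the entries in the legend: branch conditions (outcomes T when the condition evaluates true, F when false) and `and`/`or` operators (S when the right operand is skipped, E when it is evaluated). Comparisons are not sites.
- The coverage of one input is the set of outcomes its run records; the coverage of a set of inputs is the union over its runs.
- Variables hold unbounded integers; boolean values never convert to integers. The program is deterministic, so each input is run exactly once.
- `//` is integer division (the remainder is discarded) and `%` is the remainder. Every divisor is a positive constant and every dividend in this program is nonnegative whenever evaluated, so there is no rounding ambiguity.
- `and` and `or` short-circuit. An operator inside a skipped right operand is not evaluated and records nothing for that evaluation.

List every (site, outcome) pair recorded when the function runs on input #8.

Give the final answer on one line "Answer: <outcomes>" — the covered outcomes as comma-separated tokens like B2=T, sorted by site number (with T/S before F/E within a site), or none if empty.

Event log for input #8 (t=2, u=3, w=-2):
  B2->E, B1->T, B6->T, B8->S, B7->T, B9->F
collecting distinct outcomes: B1=T, B2=E, B6=T, B7=T, B8=S, B9=F

Answer: B1=T, B2=E, B6=T, B7=T, B8=S, B9=F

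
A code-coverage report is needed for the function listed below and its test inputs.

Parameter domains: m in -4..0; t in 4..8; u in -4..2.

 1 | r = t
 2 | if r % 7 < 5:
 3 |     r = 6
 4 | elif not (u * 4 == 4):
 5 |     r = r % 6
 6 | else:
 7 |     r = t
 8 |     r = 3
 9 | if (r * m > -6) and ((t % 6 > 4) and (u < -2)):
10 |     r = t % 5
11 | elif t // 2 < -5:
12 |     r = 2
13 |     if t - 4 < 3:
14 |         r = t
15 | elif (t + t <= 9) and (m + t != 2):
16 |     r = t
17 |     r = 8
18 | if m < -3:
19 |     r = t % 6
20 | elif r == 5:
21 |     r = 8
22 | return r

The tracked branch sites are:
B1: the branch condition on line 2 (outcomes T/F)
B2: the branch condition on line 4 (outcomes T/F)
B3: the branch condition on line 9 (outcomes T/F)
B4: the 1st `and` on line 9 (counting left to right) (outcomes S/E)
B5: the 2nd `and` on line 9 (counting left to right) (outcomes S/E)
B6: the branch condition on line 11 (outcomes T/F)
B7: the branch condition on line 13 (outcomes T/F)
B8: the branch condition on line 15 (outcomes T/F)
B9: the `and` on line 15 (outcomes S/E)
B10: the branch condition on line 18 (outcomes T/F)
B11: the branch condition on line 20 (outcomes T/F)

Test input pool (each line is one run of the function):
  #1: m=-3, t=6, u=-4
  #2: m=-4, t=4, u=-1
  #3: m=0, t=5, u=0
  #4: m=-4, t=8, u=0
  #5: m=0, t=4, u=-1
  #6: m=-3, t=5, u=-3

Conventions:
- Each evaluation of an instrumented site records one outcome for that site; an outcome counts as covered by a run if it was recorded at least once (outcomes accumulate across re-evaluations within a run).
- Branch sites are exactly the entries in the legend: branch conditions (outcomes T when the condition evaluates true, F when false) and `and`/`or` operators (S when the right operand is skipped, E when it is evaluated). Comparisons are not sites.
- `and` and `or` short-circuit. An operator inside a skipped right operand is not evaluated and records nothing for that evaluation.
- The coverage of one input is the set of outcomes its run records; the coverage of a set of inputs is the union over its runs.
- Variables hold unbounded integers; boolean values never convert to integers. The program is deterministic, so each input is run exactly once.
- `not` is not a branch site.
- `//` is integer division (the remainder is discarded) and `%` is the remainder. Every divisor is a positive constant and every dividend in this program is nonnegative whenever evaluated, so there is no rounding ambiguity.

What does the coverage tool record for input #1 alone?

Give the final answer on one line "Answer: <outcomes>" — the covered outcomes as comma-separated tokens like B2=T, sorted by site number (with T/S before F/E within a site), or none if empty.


Running input #1 (m=-3, t=6, u=-4), event by event:
  B1->F, B2->T, B4->E, B5->S, B3->F, B6->F, B9->S, B8->F, B10->F, B11->F
distinct outcomes covered: B1=F, B2=T, B3=F, B4=E, B5=S, B6=F, B8=F, B9=S, B10=F, B11=F
Answer: B1=F, B2=T, B3=F, B4=E, B5=S, B6=F, B8=F, B9=S, B10=F, B11=F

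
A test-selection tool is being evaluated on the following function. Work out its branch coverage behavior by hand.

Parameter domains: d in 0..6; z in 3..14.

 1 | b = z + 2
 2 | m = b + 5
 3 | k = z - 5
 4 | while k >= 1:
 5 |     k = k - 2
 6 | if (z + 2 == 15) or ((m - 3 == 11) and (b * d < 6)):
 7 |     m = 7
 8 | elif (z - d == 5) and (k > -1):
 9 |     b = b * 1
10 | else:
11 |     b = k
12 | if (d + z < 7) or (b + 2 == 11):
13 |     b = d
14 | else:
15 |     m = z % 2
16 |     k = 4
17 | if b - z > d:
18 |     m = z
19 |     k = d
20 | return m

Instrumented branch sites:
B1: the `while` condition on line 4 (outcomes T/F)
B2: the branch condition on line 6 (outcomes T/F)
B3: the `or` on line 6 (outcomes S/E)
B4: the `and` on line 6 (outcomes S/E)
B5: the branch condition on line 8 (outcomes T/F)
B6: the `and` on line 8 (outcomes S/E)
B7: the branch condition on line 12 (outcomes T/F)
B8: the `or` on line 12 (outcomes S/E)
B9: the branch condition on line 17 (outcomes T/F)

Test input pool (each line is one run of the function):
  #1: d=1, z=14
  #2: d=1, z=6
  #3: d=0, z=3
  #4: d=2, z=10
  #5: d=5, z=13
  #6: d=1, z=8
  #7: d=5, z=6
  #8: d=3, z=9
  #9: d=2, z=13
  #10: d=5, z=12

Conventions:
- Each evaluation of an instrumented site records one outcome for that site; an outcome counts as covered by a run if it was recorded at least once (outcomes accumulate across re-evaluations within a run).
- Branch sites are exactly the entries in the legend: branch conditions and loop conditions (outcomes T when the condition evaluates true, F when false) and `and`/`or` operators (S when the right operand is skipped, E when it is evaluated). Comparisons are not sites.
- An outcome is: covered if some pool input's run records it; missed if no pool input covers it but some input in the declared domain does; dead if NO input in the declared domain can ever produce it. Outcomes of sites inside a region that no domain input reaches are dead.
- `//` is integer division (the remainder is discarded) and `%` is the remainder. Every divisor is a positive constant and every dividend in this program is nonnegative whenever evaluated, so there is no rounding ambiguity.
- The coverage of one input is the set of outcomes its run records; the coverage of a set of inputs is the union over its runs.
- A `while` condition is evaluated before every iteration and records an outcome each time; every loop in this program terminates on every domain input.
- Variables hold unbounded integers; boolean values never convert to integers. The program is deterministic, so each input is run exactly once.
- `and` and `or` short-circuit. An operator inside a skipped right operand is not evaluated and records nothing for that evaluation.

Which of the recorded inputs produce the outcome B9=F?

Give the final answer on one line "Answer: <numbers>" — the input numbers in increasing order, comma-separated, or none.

input #1 (d=1, z=14): covers B9=F
input #2 (d=1, z=6): covers B9=F
input #3 (d=0, z=3): covers B9=F
input #4 (d=2, z=10): covers B9=F
input #5 (d=5, z=13): covers B9=F
input #6 (d=1, z=8): covers B9=F
input #7 (d=5, z=6): covers B9=F
input #8 (d=3, z=9): covers B9=F
input #9 (d=2, z=13): covers B9=F
input #10 (d=5, z=12): covers B9=F

Answer: 1, 2, 3, 4, 5, 6, 7, 8, 9, 10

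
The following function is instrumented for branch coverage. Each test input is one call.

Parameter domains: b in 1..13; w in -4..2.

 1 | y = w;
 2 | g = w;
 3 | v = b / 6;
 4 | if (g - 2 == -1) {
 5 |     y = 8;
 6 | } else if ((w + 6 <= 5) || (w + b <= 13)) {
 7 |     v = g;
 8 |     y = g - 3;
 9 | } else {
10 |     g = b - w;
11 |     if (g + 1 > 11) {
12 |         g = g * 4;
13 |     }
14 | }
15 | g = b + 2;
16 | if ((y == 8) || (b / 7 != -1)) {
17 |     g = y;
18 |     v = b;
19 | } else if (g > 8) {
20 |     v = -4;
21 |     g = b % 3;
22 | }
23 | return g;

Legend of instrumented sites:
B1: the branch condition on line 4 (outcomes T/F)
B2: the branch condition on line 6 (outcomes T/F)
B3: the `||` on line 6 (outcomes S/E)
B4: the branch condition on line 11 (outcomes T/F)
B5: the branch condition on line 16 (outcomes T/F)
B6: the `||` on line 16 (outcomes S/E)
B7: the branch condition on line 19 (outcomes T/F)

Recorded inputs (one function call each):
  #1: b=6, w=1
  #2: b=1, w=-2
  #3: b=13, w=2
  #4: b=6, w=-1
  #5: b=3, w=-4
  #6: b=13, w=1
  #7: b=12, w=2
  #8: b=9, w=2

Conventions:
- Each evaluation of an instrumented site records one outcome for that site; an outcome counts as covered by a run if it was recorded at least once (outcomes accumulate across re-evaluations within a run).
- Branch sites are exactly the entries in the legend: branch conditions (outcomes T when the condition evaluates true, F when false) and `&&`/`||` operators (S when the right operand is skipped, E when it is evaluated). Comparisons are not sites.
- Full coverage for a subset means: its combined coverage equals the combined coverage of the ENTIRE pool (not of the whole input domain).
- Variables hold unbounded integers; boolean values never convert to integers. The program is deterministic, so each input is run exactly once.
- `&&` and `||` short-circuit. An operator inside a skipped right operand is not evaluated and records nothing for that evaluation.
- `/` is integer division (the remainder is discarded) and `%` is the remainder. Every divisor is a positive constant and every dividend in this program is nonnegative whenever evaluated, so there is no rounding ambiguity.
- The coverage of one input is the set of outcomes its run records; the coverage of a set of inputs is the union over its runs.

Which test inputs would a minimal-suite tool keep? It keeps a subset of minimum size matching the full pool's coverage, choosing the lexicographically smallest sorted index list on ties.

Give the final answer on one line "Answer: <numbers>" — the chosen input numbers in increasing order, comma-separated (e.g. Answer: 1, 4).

#1 (b=6, w=1) -> B1->T, B6->S, B5->T; covered: B1=T, B5=T, B6=S
#2 (b=1, w=-2) -> B1->F, B3->S, B2->T, B6->E, B5->T; covered: B1=F, B2=T, B3=S, B5=T, B6=E
#3 (b=13, w=2) -> B1->F, B3->E, B2->F, B4->T, B6->E, B5->T; covered: B1=F, B2=F, B3=E, B4=T, B5=T, B6=E
#4 (b=6, w=-1) -> B1->F, B3->S, B2->T, B6->E, B5->T; covered: B1=F, B2=T, B3=S, B5=T, B6=E
#5 (b=3, w=-4) -> B1->F, B3->S, B2->T, B6->E, B5->T; covered: B1=F, B2=T, B3=S, B5=T, B6=E
#6 (b=13, w=1) -> B1->T, B6->S, B5->T; covered: B1=T, B5=T, B6=S
#7 (b=12, w=2) -> B1->F, B3->E, B2->F, B4->F, B6->E, B5->T; covered: B1=F, B2=F, B3=E, B4=F, B5=T, B6=E
#8 (b=9, w=2) -> B1->F, B3->E, B2->T, B6->E, B5->T; covered: B1=F, B2=T, B3=E, B5=T, B6=E
union over all inputs: B1=T, B1=F, B2=T, B2=F, B3=S, B3=E, B4=T, B4=F, B5=T, B6=S, B6=E (11 outcomes)
checked all size-1 subsets: none covers 11 outcomes (max 6/11)
checked all size-2 subsets: none covers 11 outcomes (max 8/11)
checked all size-3 subsets: none covers 11 outcomes (max 10/11)
size 4: inputs {1, 2, 3, 7} cover all 11 outcomes, and no lexicographically smaller subset of this size does

Answer: 1, 2, 3, 7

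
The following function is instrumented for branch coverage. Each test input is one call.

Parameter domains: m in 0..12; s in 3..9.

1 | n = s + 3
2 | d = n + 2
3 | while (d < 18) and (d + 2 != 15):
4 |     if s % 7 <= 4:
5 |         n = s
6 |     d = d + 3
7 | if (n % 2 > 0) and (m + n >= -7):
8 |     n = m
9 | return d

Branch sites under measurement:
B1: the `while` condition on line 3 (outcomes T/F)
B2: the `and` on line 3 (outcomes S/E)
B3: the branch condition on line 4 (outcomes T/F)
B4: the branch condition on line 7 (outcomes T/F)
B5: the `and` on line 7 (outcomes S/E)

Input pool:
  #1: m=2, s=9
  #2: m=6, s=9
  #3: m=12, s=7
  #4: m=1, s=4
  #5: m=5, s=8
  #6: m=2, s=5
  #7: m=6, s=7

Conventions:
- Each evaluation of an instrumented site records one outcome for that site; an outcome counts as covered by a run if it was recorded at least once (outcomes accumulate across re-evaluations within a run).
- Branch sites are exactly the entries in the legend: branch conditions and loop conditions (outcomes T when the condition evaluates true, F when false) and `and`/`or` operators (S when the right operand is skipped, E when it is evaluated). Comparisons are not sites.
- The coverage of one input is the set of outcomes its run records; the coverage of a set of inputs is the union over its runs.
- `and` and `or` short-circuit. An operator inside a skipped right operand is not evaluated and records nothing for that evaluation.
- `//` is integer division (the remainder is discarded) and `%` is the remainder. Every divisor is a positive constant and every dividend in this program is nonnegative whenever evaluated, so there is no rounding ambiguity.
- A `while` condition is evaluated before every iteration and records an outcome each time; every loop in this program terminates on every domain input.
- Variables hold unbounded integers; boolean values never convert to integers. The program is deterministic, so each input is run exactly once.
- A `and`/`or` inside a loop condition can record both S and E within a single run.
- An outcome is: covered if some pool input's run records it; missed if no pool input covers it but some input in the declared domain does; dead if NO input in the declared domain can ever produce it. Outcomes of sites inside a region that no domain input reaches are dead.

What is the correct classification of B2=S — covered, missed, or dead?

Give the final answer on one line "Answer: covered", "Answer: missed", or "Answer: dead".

B2=S is recorded by pool input(s) 1, 2, 3, 4, 7 -> covered

Answer: covered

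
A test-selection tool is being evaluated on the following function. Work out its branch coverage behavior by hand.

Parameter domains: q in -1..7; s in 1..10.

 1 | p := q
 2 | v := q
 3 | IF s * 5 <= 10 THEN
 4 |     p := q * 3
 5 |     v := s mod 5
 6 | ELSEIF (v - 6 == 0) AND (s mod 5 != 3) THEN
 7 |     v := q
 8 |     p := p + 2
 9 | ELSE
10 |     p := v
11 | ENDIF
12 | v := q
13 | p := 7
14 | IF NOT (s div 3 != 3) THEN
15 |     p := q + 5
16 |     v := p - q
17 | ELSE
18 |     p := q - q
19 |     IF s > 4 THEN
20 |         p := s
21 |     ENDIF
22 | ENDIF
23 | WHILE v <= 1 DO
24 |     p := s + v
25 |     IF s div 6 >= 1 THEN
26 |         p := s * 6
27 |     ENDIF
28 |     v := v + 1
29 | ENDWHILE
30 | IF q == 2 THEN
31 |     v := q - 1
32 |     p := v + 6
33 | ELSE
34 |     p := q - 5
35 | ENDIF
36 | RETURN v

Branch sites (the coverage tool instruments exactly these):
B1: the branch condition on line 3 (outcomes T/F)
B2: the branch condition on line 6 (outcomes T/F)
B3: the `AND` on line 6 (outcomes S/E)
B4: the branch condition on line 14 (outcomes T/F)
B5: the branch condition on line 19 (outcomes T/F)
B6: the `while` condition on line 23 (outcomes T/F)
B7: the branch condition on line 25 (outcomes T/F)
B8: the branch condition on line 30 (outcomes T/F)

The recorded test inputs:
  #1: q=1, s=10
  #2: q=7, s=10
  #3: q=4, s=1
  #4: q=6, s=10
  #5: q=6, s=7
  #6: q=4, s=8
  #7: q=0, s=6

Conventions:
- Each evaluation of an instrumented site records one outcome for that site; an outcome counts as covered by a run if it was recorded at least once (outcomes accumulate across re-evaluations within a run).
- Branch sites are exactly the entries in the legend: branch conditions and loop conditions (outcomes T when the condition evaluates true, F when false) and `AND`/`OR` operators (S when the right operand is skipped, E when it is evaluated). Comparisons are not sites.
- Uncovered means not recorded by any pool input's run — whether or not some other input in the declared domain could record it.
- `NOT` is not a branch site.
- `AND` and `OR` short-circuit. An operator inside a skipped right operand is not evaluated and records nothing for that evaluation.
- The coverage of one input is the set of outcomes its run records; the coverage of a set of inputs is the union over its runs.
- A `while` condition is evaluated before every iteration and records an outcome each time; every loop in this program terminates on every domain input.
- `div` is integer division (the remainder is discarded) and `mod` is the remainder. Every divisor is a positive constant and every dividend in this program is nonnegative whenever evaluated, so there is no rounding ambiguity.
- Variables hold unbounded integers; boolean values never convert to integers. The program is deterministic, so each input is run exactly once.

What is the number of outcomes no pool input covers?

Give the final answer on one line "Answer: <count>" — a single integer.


test 1 (q=1, s=10) hits B1=F, B2=F, B3=S, B4=T, B6=F, B8=F
test 2 (q=7, s=10) hits B1=F, B2=F, B3=S, B4=T, B6=F, B8=F
test 3 (q=4, s=1) hits B1=T, B4=F, B5=F, B6=F, B8=F
test 4 (q=6, s=10) hits B1=F, B2=T, B3=E, B4=T, B6=F, B8=F
test 5 (q=6, s=7) hits B1=F, B2=T, B3=E, B4=F, B5=T, B6=F, B8=F
test 6 (q=4, s=8) hits B1=F, B2=F, B3=S, B4=F, B5=T, B6=F, B8=F
test 7 (q=0, s=6) hits B1=F, B2=F, B3=S, B4=F, B5=T, B6=T, B6=F, B7=T, B8=F
union over the pool: B1=T, B1=F, B2=T, B2=F, B3=S, B3=E, B4=T, B4=F, B5=T, B5=F, B6=T, B6=F, B7=T, B8=F
uncovered (2 of 16): B7=F, B8=T
Answer: 2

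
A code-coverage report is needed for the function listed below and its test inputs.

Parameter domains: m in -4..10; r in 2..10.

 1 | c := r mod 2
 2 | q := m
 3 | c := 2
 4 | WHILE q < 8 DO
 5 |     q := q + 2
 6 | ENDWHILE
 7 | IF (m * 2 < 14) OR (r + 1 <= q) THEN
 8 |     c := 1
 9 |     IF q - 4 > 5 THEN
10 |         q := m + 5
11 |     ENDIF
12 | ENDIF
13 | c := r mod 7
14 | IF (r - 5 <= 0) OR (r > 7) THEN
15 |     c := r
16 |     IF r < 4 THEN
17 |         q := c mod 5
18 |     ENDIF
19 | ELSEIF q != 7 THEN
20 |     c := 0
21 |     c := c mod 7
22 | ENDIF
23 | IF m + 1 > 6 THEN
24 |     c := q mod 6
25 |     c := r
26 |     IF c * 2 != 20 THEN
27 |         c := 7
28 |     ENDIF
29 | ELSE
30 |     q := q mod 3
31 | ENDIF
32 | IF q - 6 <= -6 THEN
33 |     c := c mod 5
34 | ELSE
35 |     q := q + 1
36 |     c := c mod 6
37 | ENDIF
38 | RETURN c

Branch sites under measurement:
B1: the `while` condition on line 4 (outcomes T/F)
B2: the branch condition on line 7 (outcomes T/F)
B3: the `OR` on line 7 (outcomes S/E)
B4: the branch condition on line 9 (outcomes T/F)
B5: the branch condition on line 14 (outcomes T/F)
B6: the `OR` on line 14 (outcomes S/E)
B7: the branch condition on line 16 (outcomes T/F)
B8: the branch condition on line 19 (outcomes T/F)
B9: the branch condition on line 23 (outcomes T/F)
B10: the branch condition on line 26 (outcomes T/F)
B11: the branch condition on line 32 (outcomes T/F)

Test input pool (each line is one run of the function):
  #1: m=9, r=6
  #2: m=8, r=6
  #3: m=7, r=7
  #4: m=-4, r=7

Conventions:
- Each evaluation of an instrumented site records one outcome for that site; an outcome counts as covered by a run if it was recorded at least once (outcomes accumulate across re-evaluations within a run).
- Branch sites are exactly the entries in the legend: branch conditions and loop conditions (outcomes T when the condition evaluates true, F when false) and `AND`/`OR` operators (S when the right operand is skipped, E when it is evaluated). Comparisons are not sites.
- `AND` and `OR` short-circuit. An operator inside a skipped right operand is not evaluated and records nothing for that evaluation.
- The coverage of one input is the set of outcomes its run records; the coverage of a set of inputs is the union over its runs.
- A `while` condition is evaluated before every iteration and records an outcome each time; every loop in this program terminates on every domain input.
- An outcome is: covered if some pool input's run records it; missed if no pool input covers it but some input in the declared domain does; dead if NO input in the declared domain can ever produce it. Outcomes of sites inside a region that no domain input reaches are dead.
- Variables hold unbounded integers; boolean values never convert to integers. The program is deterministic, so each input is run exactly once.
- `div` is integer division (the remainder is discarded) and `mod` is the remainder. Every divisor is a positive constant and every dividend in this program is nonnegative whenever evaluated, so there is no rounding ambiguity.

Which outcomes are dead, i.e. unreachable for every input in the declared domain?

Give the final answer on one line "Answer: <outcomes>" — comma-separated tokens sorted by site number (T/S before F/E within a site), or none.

exhaustive pass over the 135-input domain:
  B8=F: no domain input ever produces it -> dead
  reachable outcomes have witnesses, e.g. B1=T (e.g. m=-4, r=2), B1=F (e.g. m=-4, r=2), B2=T (e.g. m=-4, r=2), B2=F (e.g. m=7, r=9)

Answer: B8=F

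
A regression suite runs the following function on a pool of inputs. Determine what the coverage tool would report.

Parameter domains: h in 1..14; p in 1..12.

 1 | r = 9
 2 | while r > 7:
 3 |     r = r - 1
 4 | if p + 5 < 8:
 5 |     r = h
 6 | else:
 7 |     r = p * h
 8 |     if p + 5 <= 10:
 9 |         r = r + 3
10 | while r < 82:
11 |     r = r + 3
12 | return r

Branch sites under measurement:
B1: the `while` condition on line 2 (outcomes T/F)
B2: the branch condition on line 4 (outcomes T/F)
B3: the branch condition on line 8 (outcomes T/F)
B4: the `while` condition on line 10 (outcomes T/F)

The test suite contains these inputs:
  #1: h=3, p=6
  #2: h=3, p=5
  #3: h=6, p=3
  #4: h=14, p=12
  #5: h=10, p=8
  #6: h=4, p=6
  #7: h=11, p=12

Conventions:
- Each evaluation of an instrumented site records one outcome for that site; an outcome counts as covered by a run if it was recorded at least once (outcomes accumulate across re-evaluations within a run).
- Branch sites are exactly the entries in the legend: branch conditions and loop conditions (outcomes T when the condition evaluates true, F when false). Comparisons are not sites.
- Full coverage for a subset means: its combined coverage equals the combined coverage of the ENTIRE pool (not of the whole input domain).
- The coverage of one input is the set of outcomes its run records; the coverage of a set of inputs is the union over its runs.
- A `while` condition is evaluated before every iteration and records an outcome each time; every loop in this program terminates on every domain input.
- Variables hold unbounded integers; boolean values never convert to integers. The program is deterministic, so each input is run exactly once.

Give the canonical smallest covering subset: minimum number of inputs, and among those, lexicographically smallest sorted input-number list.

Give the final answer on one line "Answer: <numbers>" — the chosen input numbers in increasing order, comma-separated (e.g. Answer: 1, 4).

#1 (h=3, p=6) -> covered: B1=T, B1=F, B2=F, B3=F, B4=T, B4=F
#2 (h=3, p=5) -> covered: B1=T, B1=F, B2=F, B3=T, B4=T, B4=F
#3 (h=6, p=3) -> covered: B1=T, B1=F, B2=F, B3=T, B4=T, B4=F
#4 (h=14, p=12) -> covered: B1=T, B1=F, B2=F, B3=F, B4=F
#5 (h=10, p=8) -> covered: B1=T, B1=F, B2=F, B3=F, B4=T, B4=F
#6 (h=4, p=6) -> covered: B1=T, B1=F, B2=F, B3=F, B4=T, B4=F
#7 (h=11, p=12) -> covered: B1=T, B1=F, B2=F, B3=F, B4=F
together the pool reaches 7 outcomes: B1=T, B1=F, B2=F, B3=T, B3=F, B4=T, B4=F
size 1 is not enough: best union over all size-1 subsets is 6/7
the canonical winner is {1, 2}: size 2, full 7-outcome coverage, earliest index list among size-2 covers

Answer: 1, 2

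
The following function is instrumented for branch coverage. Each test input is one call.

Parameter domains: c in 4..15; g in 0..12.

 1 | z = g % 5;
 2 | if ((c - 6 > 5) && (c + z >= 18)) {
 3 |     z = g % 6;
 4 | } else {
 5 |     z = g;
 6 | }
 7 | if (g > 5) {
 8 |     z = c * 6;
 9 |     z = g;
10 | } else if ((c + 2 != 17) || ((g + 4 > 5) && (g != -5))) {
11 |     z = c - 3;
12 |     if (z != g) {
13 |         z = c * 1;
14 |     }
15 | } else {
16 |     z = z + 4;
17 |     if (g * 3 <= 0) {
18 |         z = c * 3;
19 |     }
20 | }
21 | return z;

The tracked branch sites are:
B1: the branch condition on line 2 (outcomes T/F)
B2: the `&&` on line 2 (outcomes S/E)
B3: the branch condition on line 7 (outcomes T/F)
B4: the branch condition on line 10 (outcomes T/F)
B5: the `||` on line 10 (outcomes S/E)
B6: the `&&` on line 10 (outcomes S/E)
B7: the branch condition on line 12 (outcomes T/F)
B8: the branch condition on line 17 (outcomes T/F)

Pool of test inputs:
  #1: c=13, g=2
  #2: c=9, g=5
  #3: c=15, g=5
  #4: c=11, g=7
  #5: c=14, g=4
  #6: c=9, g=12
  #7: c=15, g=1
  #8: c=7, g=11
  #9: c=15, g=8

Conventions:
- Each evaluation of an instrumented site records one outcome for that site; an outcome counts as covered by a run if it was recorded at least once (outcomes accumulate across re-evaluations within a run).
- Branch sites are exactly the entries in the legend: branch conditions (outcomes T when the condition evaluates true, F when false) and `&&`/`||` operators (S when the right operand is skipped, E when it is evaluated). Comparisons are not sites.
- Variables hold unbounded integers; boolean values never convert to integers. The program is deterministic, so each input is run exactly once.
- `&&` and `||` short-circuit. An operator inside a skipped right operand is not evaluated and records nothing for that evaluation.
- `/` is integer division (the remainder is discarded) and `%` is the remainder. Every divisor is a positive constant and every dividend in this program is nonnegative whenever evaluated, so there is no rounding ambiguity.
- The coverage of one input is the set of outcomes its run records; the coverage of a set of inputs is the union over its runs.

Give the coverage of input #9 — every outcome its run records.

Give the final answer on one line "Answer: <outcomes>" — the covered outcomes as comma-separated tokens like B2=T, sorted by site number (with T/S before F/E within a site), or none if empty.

Running input #9 (c=15, g=8), event by event:
  B2->E, B1->T, B3->T
as a set, this run covers: B1=T, B2=E, B3=T

Answer: B1=T, B2=E, B3=T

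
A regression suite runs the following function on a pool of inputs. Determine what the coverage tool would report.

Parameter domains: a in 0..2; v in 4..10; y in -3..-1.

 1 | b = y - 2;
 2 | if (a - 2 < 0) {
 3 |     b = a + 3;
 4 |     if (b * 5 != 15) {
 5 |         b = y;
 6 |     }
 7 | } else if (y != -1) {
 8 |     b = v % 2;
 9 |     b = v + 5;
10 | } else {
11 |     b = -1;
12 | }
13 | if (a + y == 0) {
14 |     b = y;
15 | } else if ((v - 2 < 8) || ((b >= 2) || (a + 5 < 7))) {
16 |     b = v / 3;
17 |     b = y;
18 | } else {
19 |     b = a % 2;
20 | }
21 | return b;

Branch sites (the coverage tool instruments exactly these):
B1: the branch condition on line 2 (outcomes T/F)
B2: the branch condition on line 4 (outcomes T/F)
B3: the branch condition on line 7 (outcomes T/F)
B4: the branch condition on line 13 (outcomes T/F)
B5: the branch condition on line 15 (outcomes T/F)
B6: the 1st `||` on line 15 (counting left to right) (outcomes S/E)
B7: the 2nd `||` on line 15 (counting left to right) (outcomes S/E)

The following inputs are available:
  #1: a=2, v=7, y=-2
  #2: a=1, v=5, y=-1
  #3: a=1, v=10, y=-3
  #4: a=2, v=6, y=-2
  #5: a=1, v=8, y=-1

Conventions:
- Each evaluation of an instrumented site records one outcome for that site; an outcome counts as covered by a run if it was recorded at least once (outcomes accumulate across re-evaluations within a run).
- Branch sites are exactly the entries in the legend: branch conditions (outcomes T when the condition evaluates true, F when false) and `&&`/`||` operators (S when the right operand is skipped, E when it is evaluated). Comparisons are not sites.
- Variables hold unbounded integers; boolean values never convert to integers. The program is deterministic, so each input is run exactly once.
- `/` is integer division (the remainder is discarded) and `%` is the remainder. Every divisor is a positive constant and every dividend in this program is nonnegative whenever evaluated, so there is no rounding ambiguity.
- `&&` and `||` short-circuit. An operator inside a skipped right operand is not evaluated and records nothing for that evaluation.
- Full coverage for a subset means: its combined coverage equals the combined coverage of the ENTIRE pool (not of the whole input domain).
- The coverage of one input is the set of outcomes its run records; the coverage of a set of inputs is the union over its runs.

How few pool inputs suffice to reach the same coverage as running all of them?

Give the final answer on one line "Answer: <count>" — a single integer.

run #1 (a=2, v=7, y=-2) runs B1->F, B3->T, B4->T; records B1=F, B3=T, B4=T
run #2 (a=1, v=5, y=-1) runs B1->T, B2->T, B4->T; records B1=T, B2=T, B4=T
run #3 (a=1, v=10, y=-3) runs B1->T, B2->T, B4->F, B6->E, B7->E, B5->T; records B1=T, B2=T, B4=F, B5=T, B6=E, B7=E
run #4 (a=2, v=6, y=-2) runs B1->F, B3->T, B4->T; records B1=F, B3=T, B4=T
run #5 (a=1, v=8, y=-1) runs B1->T, B2->T, B4->T; records B1=T, B2=T, B4=T
union over all inputs: B1=T, B1=F, B2=T, B3=T, B4=T, B4=F, B5=T, B6=E, B7=E (9 outcomes)
no size-1 subset reaches all 9 outcomes (best union: 6/9)
at size 2, {1, 3} reaches all 9 outcomes; every lexicographically earlier size-2 subset fails

Answer: 2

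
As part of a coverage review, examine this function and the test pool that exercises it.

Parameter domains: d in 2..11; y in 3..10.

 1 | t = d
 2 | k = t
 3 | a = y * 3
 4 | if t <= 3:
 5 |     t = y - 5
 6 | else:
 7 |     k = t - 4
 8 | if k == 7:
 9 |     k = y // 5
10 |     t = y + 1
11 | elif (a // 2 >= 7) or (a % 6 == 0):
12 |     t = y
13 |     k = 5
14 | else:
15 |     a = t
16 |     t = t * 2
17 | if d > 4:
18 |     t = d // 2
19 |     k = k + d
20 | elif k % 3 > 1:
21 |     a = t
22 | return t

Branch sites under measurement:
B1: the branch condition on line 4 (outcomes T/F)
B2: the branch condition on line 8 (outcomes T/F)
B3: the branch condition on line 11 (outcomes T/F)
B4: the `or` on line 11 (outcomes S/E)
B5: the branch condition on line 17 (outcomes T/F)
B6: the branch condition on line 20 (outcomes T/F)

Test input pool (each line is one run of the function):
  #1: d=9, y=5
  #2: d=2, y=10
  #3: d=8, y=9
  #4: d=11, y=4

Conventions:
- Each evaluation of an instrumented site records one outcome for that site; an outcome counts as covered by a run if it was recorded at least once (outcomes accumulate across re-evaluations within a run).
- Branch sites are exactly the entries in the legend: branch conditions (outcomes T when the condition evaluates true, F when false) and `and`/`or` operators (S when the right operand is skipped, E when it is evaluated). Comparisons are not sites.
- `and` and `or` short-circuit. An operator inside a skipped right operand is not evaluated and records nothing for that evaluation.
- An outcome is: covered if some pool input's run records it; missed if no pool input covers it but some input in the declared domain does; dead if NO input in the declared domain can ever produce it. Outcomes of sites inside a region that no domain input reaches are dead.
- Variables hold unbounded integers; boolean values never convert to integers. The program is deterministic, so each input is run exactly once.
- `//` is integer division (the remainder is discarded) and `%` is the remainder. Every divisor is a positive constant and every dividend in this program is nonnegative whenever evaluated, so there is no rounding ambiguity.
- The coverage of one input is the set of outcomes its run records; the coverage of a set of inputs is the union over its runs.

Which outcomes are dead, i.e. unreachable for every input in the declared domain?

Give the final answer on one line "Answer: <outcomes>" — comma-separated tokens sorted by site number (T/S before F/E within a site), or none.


sweeping the full domain (80 inputs) for each outcome:
  reachable outcomes have witnesses, e.g. B1=T (e.g. d=2, y=3), B1=F (e.g. d=4, y=3), B2=T (e.g. d=11, y=3), B2=F (e.g. d=2, y=3)
Answer: none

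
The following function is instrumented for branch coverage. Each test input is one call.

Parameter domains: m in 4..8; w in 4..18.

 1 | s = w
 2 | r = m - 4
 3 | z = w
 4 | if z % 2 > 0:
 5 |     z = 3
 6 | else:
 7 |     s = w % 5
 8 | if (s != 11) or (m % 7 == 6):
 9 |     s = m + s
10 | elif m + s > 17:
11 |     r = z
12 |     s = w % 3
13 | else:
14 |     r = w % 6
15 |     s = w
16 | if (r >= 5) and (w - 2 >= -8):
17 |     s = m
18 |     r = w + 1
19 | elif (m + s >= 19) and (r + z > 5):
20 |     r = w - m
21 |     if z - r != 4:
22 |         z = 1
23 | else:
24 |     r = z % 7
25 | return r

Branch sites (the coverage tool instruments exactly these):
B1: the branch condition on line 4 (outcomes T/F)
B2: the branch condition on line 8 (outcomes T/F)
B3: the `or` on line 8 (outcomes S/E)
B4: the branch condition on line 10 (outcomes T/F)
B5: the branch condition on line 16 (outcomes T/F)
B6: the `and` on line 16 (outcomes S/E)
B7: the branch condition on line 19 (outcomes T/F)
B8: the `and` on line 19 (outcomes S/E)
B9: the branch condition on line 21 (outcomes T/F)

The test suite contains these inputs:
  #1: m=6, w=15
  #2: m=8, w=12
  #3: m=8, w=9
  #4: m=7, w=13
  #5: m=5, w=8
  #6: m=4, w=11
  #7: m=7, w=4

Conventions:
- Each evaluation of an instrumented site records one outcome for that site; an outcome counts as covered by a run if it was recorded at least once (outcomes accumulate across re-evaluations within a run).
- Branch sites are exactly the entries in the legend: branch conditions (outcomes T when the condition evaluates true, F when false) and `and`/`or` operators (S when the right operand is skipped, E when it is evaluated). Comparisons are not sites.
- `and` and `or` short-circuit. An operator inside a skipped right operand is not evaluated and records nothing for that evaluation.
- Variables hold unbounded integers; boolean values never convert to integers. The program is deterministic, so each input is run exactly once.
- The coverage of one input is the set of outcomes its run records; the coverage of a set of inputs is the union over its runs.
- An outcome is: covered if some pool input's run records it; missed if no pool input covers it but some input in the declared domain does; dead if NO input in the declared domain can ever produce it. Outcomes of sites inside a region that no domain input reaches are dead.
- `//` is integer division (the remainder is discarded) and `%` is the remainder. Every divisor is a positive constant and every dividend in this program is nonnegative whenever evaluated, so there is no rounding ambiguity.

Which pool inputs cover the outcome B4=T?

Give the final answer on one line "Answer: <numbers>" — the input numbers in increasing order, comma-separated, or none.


input #1 (m=6, w=15): never hits B4=T
input #2 (m=8, w=12): never hits B4=T
input #3 (m=8, w=9): never hits B4=T
input #4 (m=7, w=13): never hits B4=T
input #5 (m=5, w=8): never hits B4=T
input #6 (m=4, w=11): never hits B4=T
input #7 (m=7, w=4): never hits B4=T
Answer: none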